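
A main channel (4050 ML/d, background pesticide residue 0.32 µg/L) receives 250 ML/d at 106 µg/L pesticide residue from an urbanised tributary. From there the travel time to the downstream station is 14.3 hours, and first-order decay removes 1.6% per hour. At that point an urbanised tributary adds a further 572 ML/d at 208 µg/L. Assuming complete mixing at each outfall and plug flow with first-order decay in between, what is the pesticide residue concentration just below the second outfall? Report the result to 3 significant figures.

29.0 µg/L

Flow-weighted average: C = (4050·0.3200 + 250.0·106.0) / 4300 = 27800/4300 = 6.464 µg/L; combined flow 4300 ML/d.
1.6%/h lost → k = −ln(1 − 0.016) = 0.01613 h⁻¹.
After decay, C = 6.464 × e^(−kt) = 6.464 × 0.7940 = 5.133 µg/L.
At the second outfall, C = (4300·5.133 + 572.0·208.0) / (4300 + 572.0) = 28.95 µg/L.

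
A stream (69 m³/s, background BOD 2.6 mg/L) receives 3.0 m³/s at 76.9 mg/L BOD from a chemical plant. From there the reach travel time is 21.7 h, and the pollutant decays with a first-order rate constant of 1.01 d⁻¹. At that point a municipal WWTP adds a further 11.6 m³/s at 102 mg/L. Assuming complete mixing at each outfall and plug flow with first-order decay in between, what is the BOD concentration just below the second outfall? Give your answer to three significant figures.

Mixed concentration C = ΣQC/ΣQ = (69.00·2.600 + 3.000·76.90) / 72.00 = 410.1/72.00 = 5.696 mg/L; combined flow 72.00 m³/s.
Decay over the reach: 5.696·exp(−kt) = 5.696·0.4012 = 2.285 mg/L.
At the second outfall, C = (72.00·2.285 + 11.60·102.0) / (72.00 + 11.60) = 16.12 mg/L.

16.1 mg/L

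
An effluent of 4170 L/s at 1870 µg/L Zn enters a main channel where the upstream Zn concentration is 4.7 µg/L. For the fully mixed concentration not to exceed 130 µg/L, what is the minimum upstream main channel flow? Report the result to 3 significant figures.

57900 L/s

Set C_mix = 130: (Q·4.700 + 4170·1870) / (Q + 4170) = 130
→ Q = 4170·(1870 − 130)/(130 − 4.700) = 57910 L/s.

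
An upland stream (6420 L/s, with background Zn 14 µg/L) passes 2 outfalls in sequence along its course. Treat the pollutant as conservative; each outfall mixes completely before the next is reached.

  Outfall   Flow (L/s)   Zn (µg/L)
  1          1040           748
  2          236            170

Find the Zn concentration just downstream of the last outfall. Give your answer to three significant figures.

After outfall 1: Q = 6420 + 1040 = 7460 L/s; C = (6420·14.00 + 1040·748.0)/7460 = 116.3 µg/L.
After outfall 2: Q = 7460 + 236.0 = 7696 L/s; C = (7460·116.3 + 236.0·170.0)/7696 = 118.0 µg/L.

118 µg/L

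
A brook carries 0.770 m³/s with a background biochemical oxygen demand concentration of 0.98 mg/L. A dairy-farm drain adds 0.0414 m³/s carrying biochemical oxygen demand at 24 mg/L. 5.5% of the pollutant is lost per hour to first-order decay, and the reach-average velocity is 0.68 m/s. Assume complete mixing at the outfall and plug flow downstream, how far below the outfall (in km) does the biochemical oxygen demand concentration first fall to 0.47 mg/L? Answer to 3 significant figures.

65.9 km

After mixing, C = (0.7700·0.9800 + 0.04140·24.00) / 0.8114 = 1.748/0.8114 = 2.155 mg/L.
5.5%/h lost → k = −ln(1 − 0.055) = 0.05657 h⁻¹.
Set 2.155·exp(−k·t) = 0.47 → t = ln(2.155/0.47)/k = 96890 s = 26.92 h.
Distance = v·t = 0.68·96890 = 65890 m = 65.89 km.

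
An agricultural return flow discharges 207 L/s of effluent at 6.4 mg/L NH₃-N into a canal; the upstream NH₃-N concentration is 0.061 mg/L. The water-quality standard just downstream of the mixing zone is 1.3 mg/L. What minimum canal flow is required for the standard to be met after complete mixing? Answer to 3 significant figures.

Set C_mix = 1.3: (Q·0.06100 + 207.0·6.400) / (Q + 207.0) = 1.3
→ Q = 207.0·(6.400 − 1.3)/(1.3 − 0.06100) = 852.1 L/s.

852 L/s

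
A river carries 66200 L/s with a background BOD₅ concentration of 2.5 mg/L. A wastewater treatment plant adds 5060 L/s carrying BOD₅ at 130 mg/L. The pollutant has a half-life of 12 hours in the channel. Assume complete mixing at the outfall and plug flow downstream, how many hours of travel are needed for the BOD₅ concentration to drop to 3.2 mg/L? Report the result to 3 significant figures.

Mass balance: C = (66200·2.500 + 5060·130.0) / 71260 = 823300/71260 = 11.55 mg/L.
Half-life 12 h → k = ln 2 / 12 = 0.05776 h⁻¹ = 1.386 d⁻¹.
11.55·exp(−k·t) = 3.2 → t = ln(11.55/3.2)/k = 80010 s = 22.23 h.

22.2 h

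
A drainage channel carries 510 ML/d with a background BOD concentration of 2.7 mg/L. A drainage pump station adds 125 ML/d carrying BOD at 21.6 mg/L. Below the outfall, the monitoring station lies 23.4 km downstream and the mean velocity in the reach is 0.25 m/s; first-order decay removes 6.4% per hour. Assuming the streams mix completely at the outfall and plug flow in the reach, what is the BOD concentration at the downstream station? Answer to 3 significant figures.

After mixing, C = (510.0·2.700 + 125.0·21.60) / 635.0 = 4077/635.0 = 6.420 mg/L.
Travel time t = 23.4·1000 / 0.25 = 93600 s = 26.00 h.
6.4%/h lost → k = −ln(1 − 0.064) = 0.06614 h⁻¹.
After decay, C = 6.420 × e^(−kt) = 6.420 × 0.1791 = 1.150 mg/L.

1.15 mg/L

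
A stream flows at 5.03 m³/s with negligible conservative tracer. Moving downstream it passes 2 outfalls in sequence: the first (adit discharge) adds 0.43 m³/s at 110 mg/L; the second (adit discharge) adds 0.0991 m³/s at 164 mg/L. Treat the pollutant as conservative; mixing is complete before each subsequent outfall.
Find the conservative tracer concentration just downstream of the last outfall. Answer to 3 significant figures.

Below outfall 1: Q → 5.460 m³/s, C = (5.030·0 + 0.4300·110.0)/5.460 = 8.663 mg/L.
Below outfall 2: Q → 5.559 m³/s, C = (5.460·8.663 + 0.09910·164.0)/5.559 = 11.43 mg/L.

11.4 mg/L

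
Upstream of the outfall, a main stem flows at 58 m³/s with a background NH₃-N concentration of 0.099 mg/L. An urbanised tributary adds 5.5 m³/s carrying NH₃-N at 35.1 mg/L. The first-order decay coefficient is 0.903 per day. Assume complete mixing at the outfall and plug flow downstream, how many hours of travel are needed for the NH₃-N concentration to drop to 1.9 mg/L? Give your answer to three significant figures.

13.3 h

Mass balance: C = (58.00·0.09900 + 5.500·35.10) / 63.50 = 198.8/63.50 = 3.131 mg/L.
3.131·exp(−k·t) = 1.9 → t = ln(3.131/1.9)/k = 47780 s = 13.27 h.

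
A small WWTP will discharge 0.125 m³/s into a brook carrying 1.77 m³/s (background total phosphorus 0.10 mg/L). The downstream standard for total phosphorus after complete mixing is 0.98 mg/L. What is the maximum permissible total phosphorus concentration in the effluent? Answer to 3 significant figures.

At the limit, (Qr·Cr + Qe·Cₑ)/(Qr + Qe) = 0.98:
Cₑ = (1.895·0.98 − 1.770·0.1000) / 0.1250 = 13.44 mg/L.

13.4 mg/L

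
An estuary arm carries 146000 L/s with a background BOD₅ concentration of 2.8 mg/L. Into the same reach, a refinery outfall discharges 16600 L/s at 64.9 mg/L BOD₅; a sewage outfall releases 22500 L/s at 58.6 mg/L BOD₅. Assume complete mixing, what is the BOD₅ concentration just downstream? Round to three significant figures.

After mixing, C = (146000·2.800 + 16600·64.90 + 22500·58.60) / 185100 = 2805000/185100 = 15.15 mg/L.

15.2 mg/L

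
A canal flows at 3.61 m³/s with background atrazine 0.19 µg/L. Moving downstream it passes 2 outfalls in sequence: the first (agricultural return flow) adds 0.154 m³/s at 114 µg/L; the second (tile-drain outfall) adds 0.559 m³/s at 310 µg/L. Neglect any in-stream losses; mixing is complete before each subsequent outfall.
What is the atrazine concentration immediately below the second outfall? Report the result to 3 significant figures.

44.3 µg/L

Outfall 1: combined Q = 3.764 m³/s; C = (3.610·0.1900 + 0.1540·114.0)/3.764 = 4.846 µg/L.
Outfall 2: combined Q = 4.323 m³/s; C = (3.764·4.846 + 0.5590·310.0)/4.323 = 44.31 µg/L.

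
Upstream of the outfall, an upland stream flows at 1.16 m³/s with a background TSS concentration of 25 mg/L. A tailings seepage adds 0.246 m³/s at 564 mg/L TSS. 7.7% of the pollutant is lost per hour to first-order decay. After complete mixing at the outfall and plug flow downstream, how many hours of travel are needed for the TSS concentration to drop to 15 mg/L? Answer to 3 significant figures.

25.9 h

Conservation of mass: C = (1.160·25.00 + 0.2460·564.0) / 1.406 = 167.7/1.406 = 119.3 mg/L.
7.7%/h lost → k = −ln(1 − 0.077) = 0.08013 h⁻¹.
119.3·exp(−k·t) = 15 → t = ln(119.3/15)/k = 93170 s = 25.88 h.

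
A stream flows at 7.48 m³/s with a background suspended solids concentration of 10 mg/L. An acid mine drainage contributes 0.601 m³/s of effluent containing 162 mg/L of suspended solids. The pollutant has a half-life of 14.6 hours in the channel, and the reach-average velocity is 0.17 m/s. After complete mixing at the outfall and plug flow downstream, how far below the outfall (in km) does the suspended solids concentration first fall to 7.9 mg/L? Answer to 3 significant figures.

12.8 km

Mixed concentration C = ΣQC/ΣQ = (7.480·10.00 + 0.6010·162.0) / 8.081 = 172.2/8.081 = 21.30 mg/L.
Half-life 14.6 h → k = ln 2 / 14.6 = 0.04748 h⁻¹ = 1.139 d⁻¹.
Set 21.30·exp(−k·t) = 7.9 → t = ln(21.30/7.9)/k = 75230 s = 20.90 h.
Distance = v·t = 0.17·75230 = 12790 m = 12.79 km.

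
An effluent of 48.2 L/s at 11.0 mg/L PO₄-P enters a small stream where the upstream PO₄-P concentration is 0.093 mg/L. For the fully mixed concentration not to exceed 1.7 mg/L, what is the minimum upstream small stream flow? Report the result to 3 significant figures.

Set C_mix = 1.7: (Q·0.09300 + 48.20·11.00) / (Q + 48.20) = 1.7
→ Q = 48.20·(11.00 − 1.7)/(1.7 − 0.09300) = 278.9 L/s.

279 L/s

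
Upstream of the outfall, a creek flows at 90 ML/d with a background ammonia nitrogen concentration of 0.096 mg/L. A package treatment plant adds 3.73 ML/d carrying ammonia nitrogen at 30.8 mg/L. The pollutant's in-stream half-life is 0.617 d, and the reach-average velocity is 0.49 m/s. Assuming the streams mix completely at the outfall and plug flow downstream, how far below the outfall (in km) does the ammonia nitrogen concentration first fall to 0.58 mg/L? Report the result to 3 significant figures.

30.9 km

Flow-weighted average: C = (90.00·0.09600 + 3.730·30.80) / 93.73 = 123.5/93.73 = 1.318 mg/L.
Half-life 0.617 d → k = ln 2 / 0.617 = 1.123 d⁻¹.
Set 1.318·exp(−k·t) = 0.58 → t = ln(1.318/0.58)/k = 63120 s = 17.53 h.
Distance = v·t = 0.49·63120 = 30930 m = 30.93 km.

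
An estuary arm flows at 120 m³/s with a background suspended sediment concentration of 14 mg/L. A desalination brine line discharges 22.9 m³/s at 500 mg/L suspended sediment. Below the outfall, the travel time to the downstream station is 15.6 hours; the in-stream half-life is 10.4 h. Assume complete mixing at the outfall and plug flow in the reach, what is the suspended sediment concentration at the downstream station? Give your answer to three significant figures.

Conservation of mass: C = (120.0·14.00 + 22.90·500.0) / 142.9 = 13130/142.9 = 91.88 mg/L.
Half-life 10.4 h → k = ln 2 / 10.4 = 0.06665 h⁻¹ = 1.600 d⁻¹.
Applying C = C₀e^(−kt): 91.88 × 0.3536 = 32.49 mg/L.

32.5 mg/L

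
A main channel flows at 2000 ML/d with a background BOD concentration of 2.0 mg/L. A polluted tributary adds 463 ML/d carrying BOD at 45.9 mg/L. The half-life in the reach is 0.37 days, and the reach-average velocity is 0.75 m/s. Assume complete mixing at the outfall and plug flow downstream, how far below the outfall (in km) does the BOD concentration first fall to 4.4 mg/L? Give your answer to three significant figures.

29.3 km

Mixed concentration C = ΣQC/ΣQ = (2000·2.000 + 463.0·45.90) / 2463 = 25250/2463 = 10.25 mg/L.
Half-life 0.37 d → k = ln 2 / 0.37 = 1.873 d⁻¹.
Set 10.25·exp(−k·t) = 4.4 → t = ln(10.25/4.4)/k = 39010 s = 10.84 h.
Distance = v·t = 0.75·39010 = 29260 m = 29.26 km.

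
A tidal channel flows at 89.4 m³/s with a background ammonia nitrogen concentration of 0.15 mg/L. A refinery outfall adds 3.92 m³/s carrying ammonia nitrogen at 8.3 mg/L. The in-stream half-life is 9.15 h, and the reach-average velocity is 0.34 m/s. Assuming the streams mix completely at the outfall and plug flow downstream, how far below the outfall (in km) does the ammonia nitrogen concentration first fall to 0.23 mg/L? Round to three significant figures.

After mixing, C = (89.40·0.1500 + 3.920·8.300) / 93.32 = 45.95/93.32 = 0.4923 mg/L.
Half-life 9.15 h → k = ln 2 / 9.15 = 0.07575 h⁻¹ = 1.818 d⁻¹.
Set 0.4923·exp(−k·t) = 0.23 → t = ln(0.4923/0.23)/k = 36170 s = 10.05 h.
Distance = v·t = 0.34·36170 = 12300 m = 12.30 km.

12.3 km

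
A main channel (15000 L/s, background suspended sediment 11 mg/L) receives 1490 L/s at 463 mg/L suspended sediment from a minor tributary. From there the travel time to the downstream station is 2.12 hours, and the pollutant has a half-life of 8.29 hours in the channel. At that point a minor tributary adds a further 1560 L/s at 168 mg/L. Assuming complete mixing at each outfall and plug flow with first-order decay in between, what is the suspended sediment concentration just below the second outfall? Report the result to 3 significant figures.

54.2 mg/L

Flow-weighted average: C = (15000·11.00 + 1490·463.0) / 16490 = 854900/16490 = 51.84 mg/L; combined flow 16490 L/s.
Half-life 8.29 h → k = ln 2 / 8.29 = 0.08361 h⁻¹ = 2.007 d⁻¹.
Decay over the reach: 51.84·exp(−kt) = 51.84·0.8376 = 43.42 mg/L.
Second outfall: C = (16490·43.42 + 1560·168.0)/18050 = 54.19 mg/L.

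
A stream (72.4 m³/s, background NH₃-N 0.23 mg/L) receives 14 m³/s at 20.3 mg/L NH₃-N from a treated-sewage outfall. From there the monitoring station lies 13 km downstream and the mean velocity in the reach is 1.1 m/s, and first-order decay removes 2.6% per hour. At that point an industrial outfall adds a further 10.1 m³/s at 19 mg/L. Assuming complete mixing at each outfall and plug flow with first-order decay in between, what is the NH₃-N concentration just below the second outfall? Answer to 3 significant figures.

4.85 mg/L

Mass balance: C = (72.40·0.2300 + 14.00·20.30) / 86.40 = 300.9/86.40 = 3.482 mg/L; combined flow 86.40 m³/s.
Travel time t = 13·1000 / 1.1 = 11820 s = 3.283 h.
2.6%/h lost → k = −ln(1 − 0.026) = 0.02634 h⁻¹.
First-order decay: C = 3.482·exp(−k·t) = 3.482·0.9172 = 3.194 mg/L.
At the second outfall, C = (86.40·3.194 + 10.10·19.00) / (86.40 + 10.10) = 4.848 mg/L.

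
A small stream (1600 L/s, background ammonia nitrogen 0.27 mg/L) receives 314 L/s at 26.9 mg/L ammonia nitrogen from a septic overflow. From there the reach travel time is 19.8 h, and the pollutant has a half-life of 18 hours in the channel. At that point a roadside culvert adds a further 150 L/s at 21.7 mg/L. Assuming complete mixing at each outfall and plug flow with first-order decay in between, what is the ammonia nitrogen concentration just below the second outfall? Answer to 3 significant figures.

3.58 mg/L

Flow-weighted average: C = (1600·0.2700 + 314.0·26.90) / 1914 = 8879/1914 = 4.639 mg/L; combined flow 1914 L/s.
Half-life 18 h → k = ln 2 / 18 = 0.03851 h⁻¹ = 0.9242 d⁻¹.
First-order decay: C = 4.639·exp(−k·t) = 4.639·0.4665 = 2.164 mg/L.
At the second outfall, C = (1914·2.164 + 150.0·21.70) / (1914 + 150.0) = 3.584 mg/L.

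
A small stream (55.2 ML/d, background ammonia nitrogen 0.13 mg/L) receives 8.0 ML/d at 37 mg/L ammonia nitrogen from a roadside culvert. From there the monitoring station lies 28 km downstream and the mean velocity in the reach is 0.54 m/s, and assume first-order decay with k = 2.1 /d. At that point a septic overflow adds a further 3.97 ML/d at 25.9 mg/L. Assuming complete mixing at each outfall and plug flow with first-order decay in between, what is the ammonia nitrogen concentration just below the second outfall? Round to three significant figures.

After mixing, C = (55.20·0.1300 + 8.000·37.00) / 63.20 = 303.2/63.20 = 4.797 mg/L; combined flow 63.20 ML/d.
Travel time t = 28·1000 / 0.54 = 51850 s = 14.40 h.
First-order decay: C = 4.797·exp(−k·t) = 4.797·0.2836 = 1.360 mg/L.
At the second outfall, C = (63.20·1.360 + 3.970·25.90) / (63.20 + 3.970) = 2.811 mg/L.

2.81 mg/L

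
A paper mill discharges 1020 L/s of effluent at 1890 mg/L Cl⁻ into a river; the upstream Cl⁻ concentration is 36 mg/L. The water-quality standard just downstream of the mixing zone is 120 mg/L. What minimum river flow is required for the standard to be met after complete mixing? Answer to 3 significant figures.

21500 L/s

Set C_mix = 120: (Q·36.00 + 1020·1890) / (Q + 1020) = 120
→ Q = 1020·(1890 − 120)/(120 − 36.00) = 21490 L/s.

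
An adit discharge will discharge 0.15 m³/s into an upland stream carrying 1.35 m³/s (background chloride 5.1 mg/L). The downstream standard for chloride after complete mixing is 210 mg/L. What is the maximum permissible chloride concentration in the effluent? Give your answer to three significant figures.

2050 mg/L

At the limit, (Qr·Cr + Qe·Cₑ)/(Qr + Qe) = 210:
Cₑ = (1.500·210 − 1.350·5.100) / 0.1500 = 2054 mg/L.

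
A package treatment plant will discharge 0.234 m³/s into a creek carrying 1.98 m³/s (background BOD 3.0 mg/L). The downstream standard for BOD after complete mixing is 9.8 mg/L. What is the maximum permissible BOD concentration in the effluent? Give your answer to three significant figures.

67.3 mg/L

At the limit, (Qr·Cr + Qe·Cₑ)/(Qr + Qe) = 9.8:
Cₑ = (2.214·9.8 − 1.980·3.000) / 0.2340 = 67.34 mg/L.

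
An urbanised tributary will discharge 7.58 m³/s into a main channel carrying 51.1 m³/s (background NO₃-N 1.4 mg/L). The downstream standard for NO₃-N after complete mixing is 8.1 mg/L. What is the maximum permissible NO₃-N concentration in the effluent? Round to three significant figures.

At the limit, (Qr·Cr + Qe·Cₑ)/(Qr + Qe) = 8.1:
Cₑ = (58.68·8.1 − 51.10·1.400) / 7.580 = 53.27 mg/L.

53.3 mg/L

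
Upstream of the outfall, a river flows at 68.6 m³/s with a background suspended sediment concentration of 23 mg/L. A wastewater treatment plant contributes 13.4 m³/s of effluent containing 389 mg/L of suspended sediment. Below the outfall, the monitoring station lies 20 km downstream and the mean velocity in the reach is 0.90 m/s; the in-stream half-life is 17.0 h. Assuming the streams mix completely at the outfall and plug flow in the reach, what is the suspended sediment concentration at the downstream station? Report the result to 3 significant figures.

Mass balance: C = (68.60·23.00 + 13.40·389.0) / 82.00 = 6790/82.00 = 82.81 mg/L.
Travel time t = 20·1000 / 0.90 = 22220 s = 6.173 h.
Half-life 17.0 h → k = ln 2 / 17.0 = 0.04077 h⁻¹ = 0.9786 d⁻¹.
Applying C = C₀e^(−kt): 82.81 × 0.7775 = 64.38 mg/L.

64.4 mg/L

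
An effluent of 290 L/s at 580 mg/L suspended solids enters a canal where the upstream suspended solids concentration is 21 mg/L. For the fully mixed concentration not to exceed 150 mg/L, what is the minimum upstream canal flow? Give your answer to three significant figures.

Set C_mix = 150: (Q·21.00 + 290.0·580.0) / (Q + 290.0) = 150
→ Q = 290.0·(580.0 − 150)/(150 − 21.00) = 966.7 L/s.

967 L/s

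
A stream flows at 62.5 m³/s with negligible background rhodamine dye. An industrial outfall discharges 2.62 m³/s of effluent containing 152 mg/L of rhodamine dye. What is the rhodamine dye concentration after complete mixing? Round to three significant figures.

After mixing, C = (62.50·0 + 2.620·152.0) / 65.12 = 398.2/65.12 = 6.115 mg/L.

6.12 mg/L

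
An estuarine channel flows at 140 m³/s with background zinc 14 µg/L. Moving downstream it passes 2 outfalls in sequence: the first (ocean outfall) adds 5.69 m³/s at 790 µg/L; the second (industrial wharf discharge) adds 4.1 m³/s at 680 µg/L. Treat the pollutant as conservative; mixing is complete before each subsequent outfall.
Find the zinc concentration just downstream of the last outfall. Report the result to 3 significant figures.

61.7 µg/L

Below outfall 1: Q → 145.7 m³/s, C = (140.0·14.00 + 5.690·790.0)/145.7 = 44.31 µg/L.
Below outfall 2: Q → 149.8 m³/s, C = (145.7·44.31 + 4.100·680.0)/149.8 = 61.71 µg/L.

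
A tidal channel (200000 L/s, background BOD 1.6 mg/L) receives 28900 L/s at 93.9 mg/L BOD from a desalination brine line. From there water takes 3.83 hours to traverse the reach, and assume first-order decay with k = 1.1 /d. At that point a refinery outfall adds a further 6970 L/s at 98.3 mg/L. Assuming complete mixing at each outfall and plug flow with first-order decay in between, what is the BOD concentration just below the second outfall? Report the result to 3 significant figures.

13.7 mg/L

After mixing, C = (200000·1.600 + 28900·93.90) / 228900 = 3034000/228900 = 13.25 mg/L; combined flow 228900 L/s.
First-order decay: C = 13.25·exp(−k·t) = 13.25·0.8390 = 11.12 mg/L.
At the second outfall, C = (228900·11.12 + 6970·98.30) / (228900 + 6970) = 13.70 mg/L.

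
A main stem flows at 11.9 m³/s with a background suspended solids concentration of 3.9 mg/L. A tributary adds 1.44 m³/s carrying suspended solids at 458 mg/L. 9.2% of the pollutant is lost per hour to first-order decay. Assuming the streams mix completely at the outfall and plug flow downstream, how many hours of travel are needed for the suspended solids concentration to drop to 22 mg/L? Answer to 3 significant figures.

After mixing, C = (11.90·3.900 + 1.440·458.0) / 13.34 = 705.9/13.34 = 52.92 mg/L.
9.2%/h lost → k = −ln(1 − 0.092) = 0.09651 h⁻¹.
52.92·exp(−k·t) = 22 → t = ln(52.92/22)/k = 32740 s = 9.094 h.

9.09 h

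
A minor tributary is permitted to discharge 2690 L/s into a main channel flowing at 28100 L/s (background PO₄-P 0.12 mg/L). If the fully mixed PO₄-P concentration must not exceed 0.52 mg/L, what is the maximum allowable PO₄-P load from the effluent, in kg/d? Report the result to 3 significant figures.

1090 kg/d

Mass balance at the limit: 28100·0.1200 + 2690·Cₑ = 30790·0.52 → Cₑ = 4.698 mg/L.
2690 L/s = 2.690 m³/s. Load = 2.690 m³/s × 4.698 g/m³ × 86 400 s/d = 1092 kg/d.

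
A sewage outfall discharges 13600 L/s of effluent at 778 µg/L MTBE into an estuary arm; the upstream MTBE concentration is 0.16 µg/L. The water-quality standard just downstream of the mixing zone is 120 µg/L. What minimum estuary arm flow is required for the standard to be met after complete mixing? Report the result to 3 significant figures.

Set C_mix = 120: (Q·0.1600 + 13600·778.0) / (Q + 13600) = 120
→ Q = 13600·(778.0 − 120)/(120 − 0.1600) = 74670 L/s.

74700 L/s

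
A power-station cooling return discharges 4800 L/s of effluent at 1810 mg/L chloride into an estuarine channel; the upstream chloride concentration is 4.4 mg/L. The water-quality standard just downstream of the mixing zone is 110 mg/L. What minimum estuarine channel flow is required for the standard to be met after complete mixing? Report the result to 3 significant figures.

77300 L/s

Set C_mix = 110: (Q·4.400 + 4800·1810) / (Q + 4800) = 110
→ Q = 4800·(1810 − 110)/(110 − 4.400) = 77270 L/s.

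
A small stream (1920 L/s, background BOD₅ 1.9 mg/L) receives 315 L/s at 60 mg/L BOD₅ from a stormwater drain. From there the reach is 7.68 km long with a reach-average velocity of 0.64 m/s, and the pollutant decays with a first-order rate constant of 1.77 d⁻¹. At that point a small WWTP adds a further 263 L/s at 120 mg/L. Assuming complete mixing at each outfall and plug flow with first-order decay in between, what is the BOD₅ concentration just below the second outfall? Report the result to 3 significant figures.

19.7 mg/L

Flow-weighted average: C = (1920·1.900 + 315.0·60.00) / 2235 = 22550/2235 = 10.09 mg/L; combined flow 2235 L/s.
Travel time t = 7.68·1000 / 0.64 = 12000 s = 3.333 h.
Decay over the reach: 10.09·exp(−kt) = 10.09·0.7821 = 7.890 mg/L.
At the second outfall, C = (2235·7.890 + 263.0·120.0) / (2235 + 263.0) = 19.69 mg/L.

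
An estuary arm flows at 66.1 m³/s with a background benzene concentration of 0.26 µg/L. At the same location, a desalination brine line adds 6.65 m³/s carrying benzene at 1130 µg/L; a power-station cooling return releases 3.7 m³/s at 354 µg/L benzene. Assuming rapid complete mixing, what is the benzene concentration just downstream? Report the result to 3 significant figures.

116 µg/L

After mixing, C = (66.10·0.2600 + 6.650·1130 + 3.700·354.0) / 76.45 = 8841/76.45 = 115.7 µg/L.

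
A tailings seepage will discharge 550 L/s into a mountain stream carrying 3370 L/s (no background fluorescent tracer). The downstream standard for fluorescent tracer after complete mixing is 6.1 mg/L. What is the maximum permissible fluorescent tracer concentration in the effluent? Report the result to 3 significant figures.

At the limit, (Qr·Cr + Qe·Cₑ)/(Qr + Qe) = 6.1:
Cₑ = (3920·6.1 − 3370·0) / 550.0 = 43.48 mg/L.

43.5 mg/L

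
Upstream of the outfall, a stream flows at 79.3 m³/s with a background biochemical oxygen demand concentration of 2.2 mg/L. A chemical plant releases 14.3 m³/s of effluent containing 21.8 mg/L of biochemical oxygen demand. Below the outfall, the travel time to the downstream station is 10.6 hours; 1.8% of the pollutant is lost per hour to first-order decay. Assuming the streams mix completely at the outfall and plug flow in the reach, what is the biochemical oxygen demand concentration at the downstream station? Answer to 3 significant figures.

After mixing, C = (79.30·2.200 + 14.30·21.80) / 93.60 = 486.2/93.60 = 5.194 mg/L.
1.8%/h lost → k = −ln(1 − 0.018) = 0.01816 h⁻¹.
Decay over the reach: 5.194·exp(−kt) = 5.194·0.8249 = 4.285 mg/L.

4.28 mg/L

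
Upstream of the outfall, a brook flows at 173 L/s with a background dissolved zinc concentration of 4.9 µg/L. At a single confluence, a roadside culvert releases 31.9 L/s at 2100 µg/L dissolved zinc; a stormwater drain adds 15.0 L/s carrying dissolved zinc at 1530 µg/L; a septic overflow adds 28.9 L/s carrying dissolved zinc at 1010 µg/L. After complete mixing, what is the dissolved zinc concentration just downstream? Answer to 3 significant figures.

After mixing, C = (173.0·4.900 + 31.90·2100 + 15.00·1530 + 28.90·1010) / 248.8 = 120000/248.8 = 482.2 µg/L.

482 µg/L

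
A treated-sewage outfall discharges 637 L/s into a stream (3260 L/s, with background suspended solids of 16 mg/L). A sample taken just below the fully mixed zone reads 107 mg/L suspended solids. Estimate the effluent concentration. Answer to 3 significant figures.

Mass balance: 3260·16.00 + 637.0·Cₑ = 3897·107.0
→ Cₑ = (3897·107.0 − 3260·16.00) / 637.0 = 572.7 mg/L.

573 mg/L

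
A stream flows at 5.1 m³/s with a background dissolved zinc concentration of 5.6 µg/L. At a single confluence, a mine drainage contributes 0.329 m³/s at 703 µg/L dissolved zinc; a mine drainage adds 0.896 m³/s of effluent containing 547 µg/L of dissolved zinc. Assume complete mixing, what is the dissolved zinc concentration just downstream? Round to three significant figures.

Flow-weighted average: C = (5.100·5.600 + 0.3290·703.0 + 0.8960·547.0) / 6.325 = 750.0/6.325 = 118.6 µg/L.

119 µg/L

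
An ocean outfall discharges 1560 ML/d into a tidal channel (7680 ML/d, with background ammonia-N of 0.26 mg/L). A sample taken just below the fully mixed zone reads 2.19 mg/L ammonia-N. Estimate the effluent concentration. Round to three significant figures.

Mass balance: 7680·0.2600 + 1560·Cₑ = 9240·2.190
→ Cₑ = (9240·2.190 − 7680·0.2600) / 1560 = 11.69 mg/L.

11.7 mg/L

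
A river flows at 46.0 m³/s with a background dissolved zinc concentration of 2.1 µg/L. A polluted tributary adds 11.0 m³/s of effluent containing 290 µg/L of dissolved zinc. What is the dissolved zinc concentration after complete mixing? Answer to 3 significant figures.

57.7 µg/L

After mixing, C = (46.00·2.100 + 11.00·290.0) / 57.00 = 3287/57.00 = 57.66 µg/L.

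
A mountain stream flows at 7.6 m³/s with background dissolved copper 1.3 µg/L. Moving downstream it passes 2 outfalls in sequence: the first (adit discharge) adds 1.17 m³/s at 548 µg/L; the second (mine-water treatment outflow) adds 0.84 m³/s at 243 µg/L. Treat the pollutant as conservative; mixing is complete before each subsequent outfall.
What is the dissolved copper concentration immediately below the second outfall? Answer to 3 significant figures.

Below outfall 1: Q → 8.770 m³/s, C = (7.600·1.300 + 1.170·548.0)/8.770 = 74.23 µg/L.
Below outfall 2: Q → 9.610 m³/s, C = (8.770·74.23 + 0.8400·243.0)/9.610 = 88.99 µg/L.

89.0 µg/L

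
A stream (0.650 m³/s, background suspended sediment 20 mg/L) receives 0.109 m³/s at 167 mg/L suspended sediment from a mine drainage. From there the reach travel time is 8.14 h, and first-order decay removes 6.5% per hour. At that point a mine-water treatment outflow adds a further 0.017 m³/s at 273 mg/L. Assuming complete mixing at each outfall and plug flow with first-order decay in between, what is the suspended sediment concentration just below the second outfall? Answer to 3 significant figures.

Mixed concentration C = ΣQC/ΣQ = (0.6500·20.00 + 0.1090·167.0) / 0.7590 = 31.20/0.7590 = 41.11 mg/L; combined flow 0.7590 m³/s.
6.5%/h lost → k = −ln(1 − 0.065) = 0.06721 h⁻¹.
Decay over the reach: 41.11·exp(−kt) = 41.11·0.5786 = 23.79 mg/L.
Second outfall: C = (0.7590·23.79 + 0.01700·273.0)/0.7760 = 29.25 mg/L.

29.2 mg/L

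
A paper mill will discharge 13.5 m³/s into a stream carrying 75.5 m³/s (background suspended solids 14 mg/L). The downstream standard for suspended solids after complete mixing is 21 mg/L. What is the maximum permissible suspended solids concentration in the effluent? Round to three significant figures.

60.1 mg/L

At the limit, (Qr·Cr + Qe·Cₑ)/(Qr + Qe) = 21:
Cₑ = (89.00·21 − 75.50·14.00) / 13.50 = 60.15 mg/L.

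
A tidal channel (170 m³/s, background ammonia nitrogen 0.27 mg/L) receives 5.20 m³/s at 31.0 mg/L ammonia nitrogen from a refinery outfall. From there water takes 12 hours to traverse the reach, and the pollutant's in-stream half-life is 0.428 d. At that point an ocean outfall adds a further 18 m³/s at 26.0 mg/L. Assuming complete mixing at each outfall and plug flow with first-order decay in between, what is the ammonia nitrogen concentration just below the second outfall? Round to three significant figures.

After mixing, C = (170.0·0.2700 + 5.200·31.00) / 175.2 = 207.1/175.2 = 1.182 mg/L; combined flow 175.2 m³/s.
Half-life 0.428 d → k = ln 2 / 0.428 = 1.620 d⁻¹.
Decay over the reach: 1.182·exp(−kt) = 1.182·0.4450 = 0.5260 mg/L.
Second outfall: C = (175.2·0.5260 + 18.00·26.00)/193.2 = 2.899 mg/L.

2.90 mg/L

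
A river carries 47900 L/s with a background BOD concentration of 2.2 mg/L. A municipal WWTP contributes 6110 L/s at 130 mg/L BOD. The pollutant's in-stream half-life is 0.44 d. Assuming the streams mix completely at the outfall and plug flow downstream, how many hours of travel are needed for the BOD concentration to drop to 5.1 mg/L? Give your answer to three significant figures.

18.0 h

After mixing, C = (47900·2.200 + 6110·130.0) / 54010 = 899700/54010 = 16.66 mg/L.
Half-life 0.44 d → k = ln 2 / 0.44 = 1.575 d⁻¹.
16.66·exp(−k·t) = 5.1 → t = ln(16.66/5.1)/k = 64920 s = 18.03 h.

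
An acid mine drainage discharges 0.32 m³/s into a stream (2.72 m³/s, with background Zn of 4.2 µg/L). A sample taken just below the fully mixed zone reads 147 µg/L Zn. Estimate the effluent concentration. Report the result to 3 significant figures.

1360 µg/L

Mass balance: 2.720·4.200 + 0.3200·Cₑ = 3.040·147.0
→ Cₑ = (3.040·147.0 − 2.720·4.200) / 0.3200 = 1361 µg/L.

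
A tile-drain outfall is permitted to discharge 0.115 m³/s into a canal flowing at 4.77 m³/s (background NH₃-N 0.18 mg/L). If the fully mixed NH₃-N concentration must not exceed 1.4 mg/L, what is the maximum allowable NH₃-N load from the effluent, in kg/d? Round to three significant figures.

517 kg/d

Mass balance at the limit: 4.770·0.1800 + 0.1150·Cₑ = 4.885·1.4 → Cₑ = 52.00 mg/L.
Load = 0.1150 m³/s × 52.00 g/m³ × 86 400 s/d = 516.7 kg/d.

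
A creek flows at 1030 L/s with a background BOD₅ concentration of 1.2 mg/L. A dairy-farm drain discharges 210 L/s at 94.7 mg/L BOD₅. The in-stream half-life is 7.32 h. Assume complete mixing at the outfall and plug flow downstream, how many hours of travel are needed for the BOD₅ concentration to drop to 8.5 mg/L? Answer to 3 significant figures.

Mixed concentration C = ΣQC/ΣQ = (1030·1.200 + 210.0·94.70) / 1240 = 21120/1240 = 17.03 mg/L.
Half-life 7.32 h → k = ln 2 / 7.32 = 0.09469 h⁻¹ = 2.273 d⁻¹.
17.03·exp(−k·t) = 8.5 → t = ln(17.03/8.5)/k = 26430 s = 7.342 h.

7.34 h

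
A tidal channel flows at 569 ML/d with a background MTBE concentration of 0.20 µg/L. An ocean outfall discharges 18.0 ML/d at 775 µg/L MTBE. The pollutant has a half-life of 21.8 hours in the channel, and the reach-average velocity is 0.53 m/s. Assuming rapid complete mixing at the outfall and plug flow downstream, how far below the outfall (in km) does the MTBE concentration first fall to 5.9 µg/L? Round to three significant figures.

Conservation of mass: C = (569.0·0.2000 + 18.00·775.0) / 587.0 = 14060/587.0 = 23.96 µg/L.
Half-life 21.8 h → k = ln 2 / 21.8 = 0.03180 h⁻¹ = 0.7631 d⁻¹.
Set 23.96·exp(−k·t) = 5.9 → t = ln(23.96/5.9)/k = 158700 s = 44.07 h.
Distance = v·t = 0.53·158700 = 84090 m = 84.09 km.

84.1 km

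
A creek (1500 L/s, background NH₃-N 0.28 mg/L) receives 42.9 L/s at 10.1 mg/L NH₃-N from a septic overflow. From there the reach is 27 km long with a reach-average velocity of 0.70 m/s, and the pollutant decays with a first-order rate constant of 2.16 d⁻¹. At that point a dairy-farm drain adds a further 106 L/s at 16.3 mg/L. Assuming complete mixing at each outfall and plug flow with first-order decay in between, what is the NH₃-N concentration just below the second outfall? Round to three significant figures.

Mass balance: C = (1500·0.2800 + 42.90·10.10) / 1543 = 853.3/1543 = 0.5530 mg/L; combined flow 1543 L/s.
Travel time t = 27·1000 / 0.70 = 38570 s = 10.71 h.
After decay, C = 0.5530 × e^(−kt) = 0.5530 × 0.3813 = 0.2109 mg/L.
Second outfall: C = (1543·0.2109 + 106.0·16.30)/1649 = 1.245 mg/L.

1.25 mg/L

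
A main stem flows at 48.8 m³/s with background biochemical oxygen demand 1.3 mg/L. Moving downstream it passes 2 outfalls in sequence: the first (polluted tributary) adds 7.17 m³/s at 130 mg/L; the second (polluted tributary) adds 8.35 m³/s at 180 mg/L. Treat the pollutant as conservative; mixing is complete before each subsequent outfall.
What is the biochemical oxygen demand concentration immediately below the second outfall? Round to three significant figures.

Below outfall 1: Q → 55.97 m³/s, C = (48.80·1.300 + 7.170·130.0)/55.97 = 17.79 mg/L.
Below outfall 2: Q → 64.32 m³/s, C = (55.97·17.79 + 8.350·180.0)/64.32 = 38.85 mg/L.

38.8 mg/L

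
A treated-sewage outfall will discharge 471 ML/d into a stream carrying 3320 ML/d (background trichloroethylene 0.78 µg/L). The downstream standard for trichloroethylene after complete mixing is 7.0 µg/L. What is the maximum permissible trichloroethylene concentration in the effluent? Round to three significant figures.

At the limit, (Qr·Cr + Qe·Cₑ)/(Qr + Qe) = 7.0:
Cₑ = (3791·7.0 − 3320·0.7800) / 471.0 = 50.84 µg/L.

50.8 µg/L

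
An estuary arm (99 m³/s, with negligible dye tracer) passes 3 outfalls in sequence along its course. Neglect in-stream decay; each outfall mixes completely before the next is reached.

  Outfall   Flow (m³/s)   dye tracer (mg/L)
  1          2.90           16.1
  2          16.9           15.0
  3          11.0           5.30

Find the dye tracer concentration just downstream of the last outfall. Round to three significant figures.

Outfall 1: combined Q = 101.9 m³/s; C = (99.00·0 + 2.900·16.10)/101.9 = 0.4582 mg/L.
Outfall 2: combined Q = 118.8 m³/s; C = (101.9·0.4582 + 16.90·15.00)/118.8 = 2.527 mg/L.
Outfall 3: combined Q = 129.8 m³/s; C = (118.8·2.527 + 11.00·5.300)/129.8 = 2.762 mg/L.

2.76 mg/L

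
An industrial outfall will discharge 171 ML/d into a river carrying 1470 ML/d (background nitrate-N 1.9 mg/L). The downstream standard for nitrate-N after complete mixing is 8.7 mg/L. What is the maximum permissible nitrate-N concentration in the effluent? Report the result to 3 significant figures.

67.2 mg/L

At the limit, (Qr·Cr + Qe·Cₑ)/(Qr + Qe) = 8.7:
Cₑ = (1641·8.7 − 1470·1.900) / 171.0 = 67.16 mg/L.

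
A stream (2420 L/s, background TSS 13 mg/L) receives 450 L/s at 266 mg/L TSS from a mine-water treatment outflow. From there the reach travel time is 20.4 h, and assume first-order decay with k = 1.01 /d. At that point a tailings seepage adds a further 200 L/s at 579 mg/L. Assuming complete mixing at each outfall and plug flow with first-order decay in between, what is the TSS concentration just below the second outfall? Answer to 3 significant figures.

58.6 mg/L

Mixed concentration C = ΣQC/ΣQ = (2420·13.00 + 450.0·266.0) / 2870 = 151200/2870 = 52.67 mg/L; combined flow 2870 L/s.
Applying C = C₀e^(−kt): 52.67 × 0.4238 = 22.32 mg/L.
At the second outfall, C = (2870·22.32 + 200.0·579.0) / (2870 + 200.0) = 58.59 mg/L.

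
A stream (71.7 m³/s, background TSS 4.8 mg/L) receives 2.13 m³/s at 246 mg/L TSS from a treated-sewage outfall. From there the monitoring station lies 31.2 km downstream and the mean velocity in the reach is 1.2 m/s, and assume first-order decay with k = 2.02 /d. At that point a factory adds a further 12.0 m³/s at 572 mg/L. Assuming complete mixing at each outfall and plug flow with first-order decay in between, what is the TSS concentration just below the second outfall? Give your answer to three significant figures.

85.5 mg/L

Conservation of mass: C = (71.70·4.800 + 2.130·246.0) / 73.83 = 868.1/73.83 = 11.76 mg/L; combined flow 73.83 m³/s.
Travel time t = 31.2·1000 / 1.2 = 26000 s = 7.222 h.
First-order decay: C = 11.76·exp(−k·t) = 11.76·0.5445 = 6.403 mg/L.
Second outfall: C = (73.83·6.403 + 12.00·572.0)/85.83 = 85.48 mg/L.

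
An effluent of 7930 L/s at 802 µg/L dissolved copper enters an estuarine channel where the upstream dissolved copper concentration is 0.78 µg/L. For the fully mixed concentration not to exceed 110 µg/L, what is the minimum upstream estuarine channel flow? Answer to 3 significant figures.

Set C_mix = 110: (Q·0.7800 + 7930·802.0) / (Q + 7930) = 110
→ Q = 7930·(802.0 − 110)/(110 − 0.7800) = 50240 L/s.

50200 L/s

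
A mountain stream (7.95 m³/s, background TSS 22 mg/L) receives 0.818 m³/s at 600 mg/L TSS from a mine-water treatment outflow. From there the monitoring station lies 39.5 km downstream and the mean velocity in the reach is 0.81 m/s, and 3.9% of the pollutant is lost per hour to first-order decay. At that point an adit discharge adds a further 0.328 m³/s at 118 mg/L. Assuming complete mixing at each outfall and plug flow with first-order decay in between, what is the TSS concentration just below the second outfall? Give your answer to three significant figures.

47.0 mg/L

Mixed concentration C = ΣQC/ΣQ = (7.950·22.00 + 0.8180·600.0) / 8.768 = 665.7/8.768 = 75.92 mg/L; combined flow 8.768 m³/s.
Travel time t = 39.5·1000 / 0.81 = 48770 s = 13.55 h.
3.9%/h lost → k = −ln(1 − 0.039) = 0.03978 h⁻¹.
Decay over the reach: 75.92·exp(−kt) = 75.92·0.5834 = 44.29 mg/L.
At the second outfall, C = (8.768·44.29 + 0.3280·118.0) / (8.768 + 0.3280) = 46.95 mg/L.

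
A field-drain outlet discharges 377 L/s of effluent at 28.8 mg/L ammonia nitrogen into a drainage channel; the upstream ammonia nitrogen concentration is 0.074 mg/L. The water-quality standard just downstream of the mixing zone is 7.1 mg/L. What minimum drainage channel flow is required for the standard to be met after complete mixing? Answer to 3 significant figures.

1160 L/s

Set C_mix = 7.1: (Q·0.07400 + 377.0·28.80) / (Q + 377.0) = 7.1
→ Q = 377.0·(28.80 − 7.1)/(7.1 − 0.07400) = 1164 L/s.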